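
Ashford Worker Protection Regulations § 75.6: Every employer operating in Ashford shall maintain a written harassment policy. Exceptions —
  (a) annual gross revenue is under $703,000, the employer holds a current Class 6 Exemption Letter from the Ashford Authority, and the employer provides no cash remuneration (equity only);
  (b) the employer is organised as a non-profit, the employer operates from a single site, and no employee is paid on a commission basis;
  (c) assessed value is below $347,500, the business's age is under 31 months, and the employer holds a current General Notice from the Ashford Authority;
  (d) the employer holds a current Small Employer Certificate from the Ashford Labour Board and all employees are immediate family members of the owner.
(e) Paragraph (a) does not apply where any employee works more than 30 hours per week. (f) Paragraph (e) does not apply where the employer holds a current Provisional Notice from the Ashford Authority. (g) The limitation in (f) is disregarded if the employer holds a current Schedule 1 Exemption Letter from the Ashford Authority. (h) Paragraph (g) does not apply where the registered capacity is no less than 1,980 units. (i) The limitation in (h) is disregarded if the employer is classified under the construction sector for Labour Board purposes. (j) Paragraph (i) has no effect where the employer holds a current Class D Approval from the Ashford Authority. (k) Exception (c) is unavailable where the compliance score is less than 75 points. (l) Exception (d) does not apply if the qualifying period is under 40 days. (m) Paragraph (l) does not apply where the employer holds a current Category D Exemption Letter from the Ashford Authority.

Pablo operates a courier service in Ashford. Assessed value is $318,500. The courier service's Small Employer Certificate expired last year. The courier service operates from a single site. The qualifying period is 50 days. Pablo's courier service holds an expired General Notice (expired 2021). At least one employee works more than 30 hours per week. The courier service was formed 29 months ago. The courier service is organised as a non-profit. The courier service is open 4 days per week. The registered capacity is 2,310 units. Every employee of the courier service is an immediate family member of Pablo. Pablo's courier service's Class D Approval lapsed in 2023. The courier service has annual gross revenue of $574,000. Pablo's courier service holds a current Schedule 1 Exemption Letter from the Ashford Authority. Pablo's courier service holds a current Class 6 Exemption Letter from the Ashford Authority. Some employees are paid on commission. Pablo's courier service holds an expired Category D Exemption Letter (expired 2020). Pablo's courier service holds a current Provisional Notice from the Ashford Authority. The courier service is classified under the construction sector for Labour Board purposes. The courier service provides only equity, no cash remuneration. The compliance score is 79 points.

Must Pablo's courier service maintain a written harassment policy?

Yes — Pablo's courier service must maintain a written harassment policy.

Exception (a): annual gross revenue is $574,000, under the $703,000 limit; a current Class 6 Exemption Letter is held; remuneration is equity-only — every condition holds. But: (e) is engaged — at least one employee exceeds 30 hours/week. (f) operates (a current Provisional Notice is held), but is itself disapplied by (g): (g) operates — a current Schedule 1 Exemption Letter is held. (h) would limit (g) — the registered capacity is 2,310 units, meeting the 1,980 units threshold — but (i) sets (h) aside: (i) is engaged — the courier service is classified under the construction sector. (j) is inapplicable (the Class D Approval is not current), so (i) stands. Exception (a) does not apply.
Exception (b) fails — some employees are paid on commission.
Exception (c) fails — there is no General Notice in force.
Exception (d) fails — the Small Employer Certificate has expired.
No exception displaces § 75.6.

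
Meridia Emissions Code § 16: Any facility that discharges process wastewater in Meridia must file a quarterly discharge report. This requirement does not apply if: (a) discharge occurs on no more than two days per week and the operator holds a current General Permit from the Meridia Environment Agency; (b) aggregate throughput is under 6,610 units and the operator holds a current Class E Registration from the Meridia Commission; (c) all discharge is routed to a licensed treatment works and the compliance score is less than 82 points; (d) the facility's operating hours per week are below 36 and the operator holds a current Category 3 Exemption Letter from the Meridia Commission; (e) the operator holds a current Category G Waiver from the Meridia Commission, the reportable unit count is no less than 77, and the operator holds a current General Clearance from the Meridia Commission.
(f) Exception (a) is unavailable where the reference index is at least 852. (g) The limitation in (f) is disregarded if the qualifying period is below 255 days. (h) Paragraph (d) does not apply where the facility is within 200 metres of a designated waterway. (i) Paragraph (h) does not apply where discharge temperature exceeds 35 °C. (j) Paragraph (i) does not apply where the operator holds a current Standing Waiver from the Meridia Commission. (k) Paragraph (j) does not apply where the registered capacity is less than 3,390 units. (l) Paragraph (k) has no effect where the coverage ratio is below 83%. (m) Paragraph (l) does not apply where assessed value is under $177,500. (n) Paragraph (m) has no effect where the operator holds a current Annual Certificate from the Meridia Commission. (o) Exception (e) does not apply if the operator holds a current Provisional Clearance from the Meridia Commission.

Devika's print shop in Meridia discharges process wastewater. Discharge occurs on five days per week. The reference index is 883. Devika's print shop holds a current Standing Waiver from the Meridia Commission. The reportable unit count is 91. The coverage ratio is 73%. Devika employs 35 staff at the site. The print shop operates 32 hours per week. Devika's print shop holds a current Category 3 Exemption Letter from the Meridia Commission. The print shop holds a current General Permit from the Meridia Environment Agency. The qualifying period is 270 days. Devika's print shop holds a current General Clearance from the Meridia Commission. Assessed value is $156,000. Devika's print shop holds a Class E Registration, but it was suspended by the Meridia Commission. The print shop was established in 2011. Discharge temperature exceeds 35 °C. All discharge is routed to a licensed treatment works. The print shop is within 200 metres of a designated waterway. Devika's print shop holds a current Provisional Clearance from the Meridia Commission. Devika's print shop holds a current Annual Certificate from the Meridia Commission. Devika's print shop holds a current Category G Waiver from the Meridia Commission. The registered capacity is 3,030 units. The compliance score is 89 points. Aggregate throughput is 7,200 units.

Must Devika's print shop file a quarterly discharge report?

Exception (a) requires that discharge occurs on no more than two days per week; but discharge occurs on five days per week, so (a) is unavailable.
Exception (b) does not apply: aggregate throughput is 7,200 units, not under 6,610 units.
Exception (c) fails — the compliance score is 89 points, not less than 82 points.
Exception (d) is satisfied on its face — the facility's operating hours per week are 32, below the 36 limit; a current Category 3 Exemption Letter is held. But: (h) operates against (d): the print shop is within 200 m of a designated waterway. (i) would limit (h) — discharge temperature exceeds 35 °C — but (j) sets (i) aside: (j) operates against (i): a current Standing Waiver is held. (k) would limit (j) — the registered capacity is 3,030 units, less than the 3,390 units limit — but (l) sets (k) aside: (l) operates — the coverage ratio is 73%, below the 83% limit. (m) would limit (l) — assessed value is $156,000, under the $177,500 limit — but (n) sets (m) aside: (n) applies — a current Annual Certificate is held. (d) is therefore removed.
Exception (e)'s conditions are all satisfied: a current Category G Waiver is held; the reportable unit count is 91, meeting the 77 threshold; a current General Clearance is held. However, paragraph (o) must be considered: (o) operates — a current Provisional Clearance is held. (e) is therefore removed.
No exception is made out. Devika's print shop falls within the general rule.

Yes — Devika's print shop must file a quarterly discharge report.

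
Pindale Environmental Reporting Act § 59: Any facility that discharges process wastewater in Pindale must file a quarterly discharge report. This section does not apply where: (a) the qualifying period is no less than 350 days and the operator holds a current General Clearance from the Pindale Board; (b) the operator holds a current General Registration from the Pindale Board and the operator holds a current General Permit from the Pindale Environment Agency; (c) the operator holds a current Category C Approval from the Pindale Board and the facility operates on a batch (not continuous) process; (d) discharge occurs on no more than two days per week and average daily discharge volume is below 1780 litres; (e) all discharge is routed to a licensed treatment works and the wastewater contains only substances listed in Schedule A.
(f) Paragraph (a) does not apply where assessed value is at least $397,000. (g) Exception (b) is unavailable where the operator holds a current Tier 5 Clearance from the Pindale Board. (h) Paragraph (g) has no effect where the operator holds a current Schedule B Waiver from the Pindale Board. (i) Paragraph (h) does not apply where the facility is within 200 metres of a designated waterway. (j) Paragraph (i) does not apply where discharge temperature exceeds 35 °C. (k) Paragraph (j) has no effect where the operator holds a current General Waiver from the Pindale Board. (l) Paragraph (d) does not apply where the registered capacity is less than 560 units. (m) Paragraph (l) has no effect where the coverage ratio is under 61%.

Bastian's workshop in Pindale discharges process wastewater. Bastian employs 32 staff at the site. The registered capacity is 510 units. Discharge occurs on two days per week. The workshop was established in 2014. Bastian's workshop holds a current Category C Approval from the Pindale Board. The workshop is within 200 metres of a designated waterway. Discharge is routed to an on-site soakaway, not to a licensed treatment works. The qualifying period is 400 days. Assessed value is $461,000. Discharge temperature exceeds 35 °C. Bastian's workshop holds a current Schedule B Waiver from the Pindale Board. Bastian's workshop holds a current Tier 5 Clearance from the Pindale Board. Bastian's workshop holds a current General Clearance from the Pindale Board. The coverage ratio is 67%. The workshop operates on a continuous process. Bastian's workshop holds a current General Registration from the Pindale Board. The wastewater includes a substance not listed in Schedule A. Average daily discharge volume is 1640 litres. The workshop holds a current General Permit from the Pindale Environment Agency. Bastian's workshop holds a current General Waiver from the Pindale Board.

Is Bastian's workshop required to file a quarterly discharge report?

Yes — Bastian's workshop must file a quarterly discharge report.

Exception (a): the qualifying period is 400 days, meeting the 350 days threshold; a current General Clearance is held — every condition holds. However, paragraph (f) must be considered: (f) applies — assessed value is $461,000, meeting the $397,000 threshold. Exception (a) does not apply.
All of (b)'s requirements are met (a current General Registration is held; a current General Permit is held). But: (g) operates against (b): a current Tier 5 Clearance is held. (h) would limit (g) — a current Schedule B Waiver is held — but (i) sets (h) aside: (i) applies — the workshop is within 200 m of a designated waterway. (j) is triggered (discharge temperature exceeds 35 °C), but yields to (k): (k) is triggered — a current General Waiver is held. Exception (b) does not apply.
Exception (c) does not apply: the facility operates on a continuous process.
Exception (d): discharge occurs on no more than two days per week; average daily discharge volume is 1640 litres, below the 1780 litres limit — every condition holds. But applying paragraphs (l)–(m): (l) operates against (d): the registered capacity is 510 units, less than the 560 units limit. (m), which would lift (l), is inapplicable — the coverage ratio is 67%, not under 61%. So (d) is unavailable.
Exception (e) does not apply: discharge is not routed to a licensed treatment works.
No exception displaces § 59.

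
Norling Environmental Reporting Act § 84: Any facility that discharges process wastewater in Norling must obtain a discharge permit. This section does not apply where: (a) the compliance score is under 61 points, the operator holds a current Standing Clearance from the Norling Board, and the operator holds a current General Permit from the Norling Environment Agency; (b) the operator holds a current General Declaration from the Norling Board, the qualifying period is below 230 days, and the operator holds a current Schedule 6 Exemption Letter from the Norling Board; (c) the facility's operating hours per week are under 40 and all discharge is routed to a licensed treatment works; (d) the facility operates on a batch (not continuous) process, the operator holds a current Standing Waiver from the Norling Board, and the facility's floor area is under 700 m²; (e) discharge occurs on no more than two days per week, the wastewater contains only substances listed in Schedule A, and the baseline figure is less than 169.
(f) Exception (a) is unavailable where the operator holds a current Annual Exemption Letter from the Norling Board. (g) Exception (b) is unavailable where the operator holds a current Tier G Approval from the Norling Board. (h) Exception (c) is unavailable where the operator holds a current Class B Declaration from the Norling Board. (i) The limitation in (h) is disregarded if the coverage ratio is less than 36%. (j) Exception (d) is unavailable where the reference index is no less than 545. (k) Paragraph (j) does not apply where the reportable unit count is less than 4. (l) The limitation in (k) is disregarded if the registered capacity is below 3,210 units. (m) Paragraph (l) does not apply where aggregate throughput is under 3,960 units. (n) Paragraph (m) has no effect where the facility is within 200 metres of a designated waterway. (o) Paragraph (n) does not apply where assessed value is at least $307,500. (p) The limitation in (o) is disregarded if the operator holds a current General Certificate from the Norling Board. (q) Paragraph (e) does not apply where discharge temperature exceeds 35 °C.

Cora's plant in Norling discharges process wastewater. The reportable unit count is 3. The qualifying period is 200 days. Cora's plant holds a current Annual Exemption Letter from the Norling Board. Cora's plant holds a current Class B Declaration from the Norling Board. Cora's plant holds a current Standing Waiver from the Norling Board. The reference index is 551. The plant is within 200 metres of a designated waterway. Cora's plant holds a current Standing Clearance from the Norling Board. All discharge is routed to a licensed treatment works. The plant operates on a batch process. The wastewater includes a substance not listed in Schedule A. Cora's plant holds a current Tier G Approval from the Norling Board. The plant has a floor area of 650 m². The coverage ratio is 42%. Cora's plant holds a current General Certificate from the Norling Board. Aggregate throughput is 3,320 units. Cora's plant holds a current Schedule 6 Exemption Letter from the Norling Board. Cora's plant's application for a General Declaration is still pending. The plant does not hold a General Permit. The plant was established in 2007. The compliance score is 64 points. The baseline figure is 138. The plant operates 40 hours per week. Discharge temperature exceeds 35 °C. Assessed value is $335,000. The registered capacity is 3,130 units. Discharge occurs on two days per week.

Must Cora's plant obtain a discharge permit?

Exception (a) requires that the compliance score is under 61 points; but the compliance score is 64 points, not under 61 points, so (a) is unavailable.
Exception (b) requires that the operator holds a current General Declaration from the Norling Board; but no current General Declaration is held, so (b) is unavailable.
Exception (c) requires that the facility's operating hours per week are under 40; but the facility's operating hours per week are 40, not under 40, so (c) is unavailable.
Exception (d): the facility operates on a batch process; a current Standing Waiver is held; the facility's floor area is 650 m², under the 700 m² limit — every condition holds. Turning to paragraphs (j)–(p): (j) operates against (d): the reference index is 551, meeting the 545 threshold. (k) would limit (j) — the reportable unit count is 3, less than the 4 limit — but (l) sets (k) aside: (l) is engaged — the registered capacity is 3,130 units, below the 3,210 units limit. (m) would limit (l) — aggregate throughput is 3,320 units, under the 3,960 units limit — but (n) sets (m) aside: (n) operates — the plant is within 200 m of a designated waterway. (o) would limit (n) — assessed value is $335,000, meeting the $307,500 threshold — but (p) sets (o) aside: (p) operates against (o): a current General Certificate is held. Exception (d) does not apply.
Exception (e) requires that the wastewater contains only substances listed in Schedule A; but the wastewater includes a non-Schedule-A substance, so (e) is unavailable.
None of the exceptions is available; § 84 applies in full.

Yes — Cora's plant must obtain a discharge permit.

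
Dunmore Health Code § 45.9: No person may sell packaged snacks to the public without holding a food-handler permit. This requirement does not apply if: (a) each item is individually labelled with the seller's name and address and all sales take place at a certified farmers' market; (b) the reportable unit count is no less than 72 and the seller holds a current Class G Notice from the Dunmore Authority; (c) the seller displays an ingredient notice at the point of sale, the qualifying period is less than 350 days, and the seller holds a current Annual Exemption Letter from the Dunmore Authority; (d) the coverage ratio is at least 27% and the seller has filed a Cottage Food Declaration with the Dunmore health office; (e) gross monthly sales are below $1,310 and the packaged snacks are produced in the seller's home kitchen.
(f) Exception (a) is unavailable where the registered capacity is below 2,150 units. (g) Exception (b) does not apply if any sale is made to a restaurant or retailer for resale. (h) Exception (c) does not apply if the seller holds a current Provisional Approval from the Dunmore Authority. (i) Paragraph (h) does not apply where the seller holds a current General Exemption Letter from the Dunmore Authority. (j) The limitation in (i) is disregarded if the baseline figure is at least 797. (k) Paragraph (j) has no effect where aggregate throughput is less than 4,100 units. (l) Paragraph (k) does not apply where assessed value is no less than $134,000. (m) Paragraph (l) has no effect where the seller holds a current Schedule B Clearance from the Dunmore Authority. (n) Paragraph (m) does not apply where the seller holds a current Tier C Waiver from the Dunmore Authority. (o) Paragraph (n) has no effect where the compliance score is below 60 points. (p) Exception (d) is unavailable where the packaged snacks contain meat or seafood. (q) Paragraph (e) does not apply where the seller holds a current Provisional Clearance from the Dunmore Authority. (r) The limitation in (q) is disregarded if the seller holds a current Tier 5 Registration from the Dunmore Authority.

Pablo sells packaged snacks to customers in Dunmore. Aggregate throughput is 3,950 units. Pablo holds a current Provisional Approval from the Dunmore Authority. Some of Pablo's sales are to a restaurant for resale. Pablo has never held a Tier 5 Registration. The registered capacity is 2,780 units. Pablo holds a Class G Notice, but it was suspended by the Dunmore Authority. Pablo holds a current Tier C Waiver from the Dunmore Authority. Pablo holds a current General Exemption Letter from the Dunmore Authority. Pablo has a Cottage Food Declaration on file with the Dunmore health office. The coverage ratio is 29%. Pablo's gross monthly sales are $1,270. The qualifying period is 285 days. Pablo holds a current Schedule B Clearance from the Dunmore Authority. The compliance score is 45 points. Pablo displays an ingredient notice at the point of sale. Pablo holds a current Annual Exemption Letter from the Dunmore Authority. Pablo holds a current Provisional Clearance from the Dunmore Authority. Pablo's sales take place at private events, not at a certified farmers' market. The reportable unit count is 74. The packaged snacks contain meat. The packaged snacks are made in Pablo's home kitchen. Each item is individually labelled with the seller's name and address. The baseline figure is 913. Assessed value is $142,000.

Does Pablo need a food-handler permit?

No — exception (c) applies; Pablo is not required to hold a food-handler permit.

Exception (a) fails — sales are at private events, not a certified farmers' market.
Exception (b) does not apply: no current Class G Notice is held.
All of (c)'s requirements are met (an ingredient notice is displayed; the qualifying period is 285 days, less than the 350 days limit; a current Annual Exemption Letter is held). As to paragraphs (h)–(o): (h) is engaged (a current Provisional Approval is held), but is set aside by (i): (i) operates — a current General Exemption Letter is held. (j) would limit (i) — the baseline figure is 913, meeting the 797 threshold — but (k) sets (j) aside: (k) operates against (j): aggregate throughput is 3,950 units, less than the 4,100 units limit. (l) is triggered (assessed value is $142,000, meeting the $134,000 threshold), but is displaced by (m): (m) operates — a current Schedule B Clearance is held. (n) would limit (m) — a current Tier C Waiver is held — but (o) sets (n) aside: (o) is triggered — the compliance score is 45 points, below the 60 points limit. So (c) applies.
Exception (d)'s conditions are all satisfied: the coverage ratio is 29%, meeting the 27% threshold; a Cottage Food Declaration is on file. But applying paragraph (p): (p) applies — the packaged snacks contain meat. (d) is therefore removed.
Exception (e): gross monthly sales are $1,270, below the $1,310 limit; the packaged snacks are home-kitchen produced — every condition holds. Turning to paragraphs (q)–(r): (q) is triggered — a current Provisional Clearance is held. (r) is not triggered (there is no Tier 5 Registration in force), so (q) stands. Exception (e) does not apply.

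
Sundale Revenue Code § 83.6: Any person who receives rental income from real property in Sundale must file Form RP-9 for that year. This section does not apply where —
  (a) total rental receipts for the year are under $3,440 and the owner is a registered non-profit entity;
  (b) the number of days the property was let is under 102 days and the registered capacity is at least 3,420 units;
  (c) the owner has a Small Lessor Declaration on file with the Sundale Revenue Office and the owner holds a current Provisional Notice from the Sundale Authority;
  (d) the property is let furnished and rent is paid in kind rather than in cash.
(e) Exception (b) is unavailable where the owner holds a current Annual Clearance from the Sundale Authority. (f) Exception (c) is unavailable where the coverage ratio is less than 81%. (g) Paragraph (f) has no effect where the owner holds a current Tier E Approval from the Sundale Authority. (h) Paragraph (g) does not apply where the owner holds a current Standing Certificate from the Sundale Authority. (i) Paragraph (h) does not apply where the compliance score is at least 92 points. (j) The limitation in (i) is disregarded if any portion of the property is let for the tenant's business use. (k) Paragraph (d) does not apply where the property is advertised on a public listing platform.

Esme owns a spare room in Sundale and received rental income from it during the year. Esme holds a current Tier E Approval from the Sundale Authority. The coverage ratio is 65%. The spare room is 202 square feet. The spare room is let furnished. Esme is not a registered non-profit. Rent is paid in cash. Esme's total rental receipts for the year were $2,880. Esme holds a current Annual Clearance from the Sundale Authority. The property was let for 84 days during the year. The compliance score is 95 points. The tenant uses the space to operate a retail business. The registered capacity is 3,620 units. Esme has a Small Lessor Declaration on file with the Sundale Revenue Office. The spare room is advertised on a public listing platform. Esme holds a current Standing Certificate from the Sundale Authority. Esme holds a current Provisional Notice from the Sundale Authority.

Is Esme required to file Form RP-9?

Yes — Esme must file Form RP-9.

Exception (a) requires that the owner is a registered non-profit entity; but Esme is not a registered non-profit, so (a) is unavailable.
Exception (b) is satisfied on its face — the number of days the property was let is 84 days, under the 102 days limit; the registered capacity is 3,620 units, meeting the 3,420 units threshold. However, paragraph (e) must be considered: (e) is engaged — a current Annual Clearance is held. (b) is therefore removed.
Exception (c) is satisfied on its face — a Small Lessor Declaration is on file; a current Provisional Notice is held. However, paragraphs (f)–(j) must be considered: (f) operates against (c): the coverage ratio is 65%, less than the 81% limit. (g) would limit (f) — a current Tier E Approval is held — but (h) sets (g) aside: (h) is triggered — a current Standing Certificate is held. (i) applies (the compliance score is 95 points, meeting the 92 points threshold), but is overridden by (j): (j) is engaged — the space is let for business use. Exception (c) does not apply.
Exception (d) fails — rent is paid in cash.
Every exception is unavailable, so the rule governs.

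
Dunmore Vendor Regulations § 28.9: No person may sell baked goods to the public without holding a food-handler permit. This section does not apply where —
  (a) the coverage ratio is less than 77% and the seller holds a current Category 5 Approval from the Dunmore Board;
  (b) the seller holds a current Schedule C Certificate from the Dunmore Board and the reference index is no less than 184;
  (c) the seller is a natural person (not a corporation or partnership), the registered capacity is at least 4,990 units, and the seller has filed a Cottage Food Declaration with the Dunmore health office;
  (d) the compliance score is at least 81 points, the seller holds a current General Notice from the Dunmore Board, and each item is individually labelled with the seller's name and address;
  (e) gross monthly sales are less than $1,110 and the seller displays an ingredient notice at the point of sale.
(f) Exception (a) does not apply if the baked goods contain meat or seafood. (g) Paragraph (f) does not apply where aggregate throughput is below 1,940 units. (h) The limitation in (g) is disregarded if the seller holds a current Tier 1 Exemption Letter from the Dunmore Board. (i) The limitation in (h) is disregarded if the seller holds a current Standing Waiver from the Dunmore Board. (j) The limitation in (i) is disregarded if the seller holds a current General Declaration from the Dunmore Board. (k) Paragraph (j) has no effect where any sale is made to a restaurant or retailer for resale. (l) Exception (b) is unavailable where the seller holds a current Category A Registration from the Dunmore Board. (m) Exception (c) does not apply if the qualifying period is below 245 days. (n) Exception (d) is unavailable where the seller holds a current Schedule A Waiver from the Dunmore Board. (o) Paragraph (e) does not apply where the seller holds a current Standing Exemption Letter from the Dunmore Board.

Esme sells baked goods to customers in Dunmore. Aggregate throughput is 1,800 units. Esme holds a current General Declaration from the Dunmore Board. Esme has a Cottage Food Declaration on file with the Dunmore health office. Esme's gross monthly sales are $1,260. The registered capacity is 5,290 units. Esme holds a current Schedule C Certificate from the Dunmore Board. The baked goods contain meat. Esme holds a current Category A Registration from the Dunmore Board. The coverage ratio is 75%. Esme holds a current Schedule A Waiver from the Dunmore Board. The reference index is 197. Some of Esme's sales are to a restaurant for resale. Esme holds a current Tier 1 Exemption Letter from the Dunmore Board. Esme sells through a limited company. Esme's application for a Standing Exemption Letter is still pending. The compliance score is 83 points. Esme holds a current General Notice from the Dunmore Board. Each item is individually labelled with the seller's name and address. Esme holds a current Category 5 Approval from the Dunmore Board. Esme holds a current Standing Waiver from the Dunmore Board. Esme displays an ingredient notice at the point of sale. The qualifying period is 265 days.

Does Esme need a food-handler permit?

Exception (a): the coverage ratio is 75%, less than the 77% limit; a current Category 5 Approval is held — every condition holds. Applying paragraphs (f)–(k): (f) operates (the baked goods contain meat), but is displaced by (g): (g) operates — aggregate throughput is 1,800 units, below the 1,940 units limit. (h) is triggered (a current Tier 1 Exemption Letter is held), but is set aside by (i): (i) operates — a current Standing Waiver is held. (j) would limit (i) — a current General Declaration is held — but (k) sets (j) aside: (k) operates against (j): some sales are to a restaurant for resale. So (a) applies.
All of (b)'s requirements are met (a current Schedule C Certificate is held; the reference index is 197, meeting the 184 threshold). But applying paragraph (l): (l) operates against (b): a current Category A Registration is held. So (b) is unavailable.
Exception (c) fails — the seller operates through a limited company.
Exception (d)'s conditions are all satisfied: the compliance score is 83 points, meeting the 81 points threshold; a current General Notice is held; items are individually labelled. But: (n) applies — a current Schedule A Waiver is held. So (d) is unavailable.
Exception (e) requires that gross monthly sales are less than $1,110; but gross monthly sales are $1,260, not less than $1,110, so (e) is unavailable.

No — exception (a) applies; Esme is not required to hold a food-handler permit.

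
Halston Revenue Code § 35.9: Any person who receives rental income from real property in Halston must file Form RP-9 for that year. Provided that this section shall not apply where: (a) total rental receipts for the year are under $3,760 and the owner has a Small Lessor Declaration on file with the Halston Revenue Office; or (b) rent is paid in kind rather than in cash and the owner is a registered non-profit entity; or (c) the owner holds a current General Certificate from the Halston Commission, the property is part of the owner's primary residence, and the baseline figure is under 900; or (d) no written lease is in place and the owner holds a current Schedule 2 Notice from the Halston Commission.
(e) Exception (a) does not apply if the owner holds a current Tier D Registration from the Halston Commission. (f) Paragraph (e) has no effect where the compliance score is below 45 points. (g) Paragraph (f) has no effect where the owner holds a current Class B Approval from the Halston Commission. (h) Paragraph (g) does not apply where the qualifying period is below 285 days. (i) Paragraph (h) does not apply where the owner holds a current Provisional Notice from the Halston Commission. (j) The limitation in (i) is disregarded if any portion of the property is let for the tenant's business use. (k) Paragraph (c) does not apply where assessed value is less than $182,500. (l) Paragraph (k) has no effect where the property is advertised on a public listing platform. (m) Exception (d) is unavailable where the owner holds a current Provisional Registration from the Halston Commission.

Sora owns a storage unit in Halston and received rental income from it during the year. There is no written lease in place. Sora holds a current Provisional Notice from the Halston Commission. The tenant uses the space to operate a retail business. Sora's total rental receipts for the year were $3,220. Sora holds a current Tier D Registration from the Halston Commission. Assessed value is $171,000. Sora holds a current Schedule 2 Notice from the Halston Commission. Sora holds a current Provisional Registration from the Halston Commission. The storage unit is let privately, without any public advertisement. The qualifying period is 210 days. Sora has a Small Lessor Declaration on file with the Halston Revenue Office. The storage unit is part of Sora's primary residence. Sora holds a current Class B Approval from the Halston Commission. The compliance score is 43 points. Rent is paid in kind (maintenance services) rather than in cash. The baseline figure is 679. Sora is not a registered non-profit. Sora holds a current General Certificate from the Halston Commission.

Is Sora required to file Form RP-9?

No — exception (a) applies; Sora is not required to file Form RP-9.

All of (a)'s requirements are met (total rental receipts for the year are $3,220, under the $3,760 limit; a Small Lessor Declaration is on file). Under paragraphs (e)–(j): (e) would limit (a) — a current Tier D Registration is held — but (f) sets (e) aside: (f) operates against (e): the compliance score is 43 points, below the 45 points limit. (g) would limit (f) — a current Class B Approval is held — but (h) sets (g) aside: (h) operates against (g): the qualifying period is 210 days, below the 285 days limit. (i) would limit (h) — a current Provisional Notice is held — but (j) sets (i) aside: (j) is engaged — the space is let for business use. Exception (a) stands.
Exception (b) requires that the owner is a registered non-profit entity; but Sora is not a registered non-profit, so (b) is unavailable.
Exception (c)'s conditions are all satisfied: a current General Certificate is held; the storage unit is part of the primary residence; the baseline figure is 679, under the 900 limit. But: (k) operates against (c): assessed value is $171,000, less than the $182,500 limit. (l), which would lift (k), is not triggered — the property is let privately without advertisement. (c) is therefore removed.
Exception (d) is satisfied on its face — there is no written lease; a current Schedule 2 Notice is held. But: (m) operates against (d): a current Provisional Registration is held. Exception (d) does not apply.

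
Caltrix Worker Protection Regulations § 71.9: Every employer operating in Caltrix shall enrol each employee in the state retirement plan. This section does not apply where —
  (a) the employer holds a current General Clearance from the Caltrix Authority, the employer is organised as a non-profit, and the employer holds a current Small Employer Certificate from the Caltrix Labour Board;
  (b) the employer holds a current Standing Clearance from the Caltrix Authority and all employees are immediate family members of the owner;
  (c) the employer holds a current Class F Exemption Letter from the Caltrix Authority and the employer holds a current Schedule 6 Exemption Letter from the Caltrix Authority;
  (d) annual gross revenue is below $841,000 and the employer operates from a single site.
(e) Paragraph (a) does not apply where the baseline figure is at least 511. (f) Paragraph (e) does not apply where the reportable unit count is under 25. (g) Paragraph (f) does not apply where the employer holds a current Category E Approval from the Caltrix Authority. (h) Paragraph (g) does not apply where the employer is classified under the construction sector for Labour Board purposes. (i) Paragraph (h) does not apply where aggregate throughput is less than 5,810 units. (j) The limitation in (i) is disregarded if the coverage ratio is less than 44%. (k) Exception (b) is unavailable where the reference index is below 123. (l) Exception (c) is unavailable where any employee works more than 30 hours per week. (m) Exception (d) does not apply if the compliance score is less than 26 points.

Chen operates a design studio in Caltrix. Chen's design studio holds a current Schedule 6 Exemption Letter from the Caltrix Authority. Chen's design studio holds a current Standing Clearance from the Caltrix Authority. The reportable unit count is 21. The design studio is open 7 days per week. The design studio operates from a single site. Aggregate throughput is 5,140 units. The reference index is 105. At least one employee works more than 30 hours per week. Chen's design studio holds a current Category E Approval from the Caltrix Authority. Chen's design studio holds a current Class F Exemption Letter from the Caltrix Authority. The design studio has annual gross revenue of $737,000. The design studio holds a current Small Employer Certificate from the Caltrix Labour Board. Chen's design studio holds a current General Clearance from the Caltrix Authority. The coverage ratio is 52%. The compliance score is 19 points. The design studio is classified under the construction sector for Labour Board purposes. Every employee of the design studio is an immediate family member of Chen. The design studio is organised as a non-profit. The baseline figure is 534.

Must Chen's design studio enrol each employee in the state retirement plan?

Exception (a)'s conditions are all satisfied: a current General Clearance is held; the employer is a non-profit; a current Small Employer Certificate is held. But: (e) operates against (a): the baseline figure is 534, meeting the 511 threshold. (f) would limit (e) — the reportable unit count is 21, under the 25 limit — but (g) sets (f) aside: (g) operates against (f): a current Category E Approval is held. (h) would limit (g) — the design studio is classified under the construction sector — but (i) sets (h) aside: (i) applies — aggregate throughput is 5,140 units, less than the 5,810 units limit. (j) is inapplicable (the coverage ratio is 52%, not less than 44%), so (i) stands. (a) is therefore removed.
Exception (b) is satisfied on its face — a current Standing Clearance is held; every employee is an immediate family member. However, paragraph (k) must be considered: (k) operates against (b): the reference index is 105, below the 123 limit. So (b) is unavailable.
Exception (c): a current Class F Exemption Letter is held; a current Schedule 6 Exemption Letter is held — every condition holds. But applying paragraph (l): (l) applies — at least one employee exceeds 30 hours/week. Exception (c) does not apply.
Exception (d)'s conditions are all satisfied: annual gross revenue is $737,000, below the $841,000 limit; the employer operates from a single site. But applying paragraph (m): (m) applies — the compliance score is 19 points, less than the 26 points limit. So (d) is unavailable.
No exception applies. The general rule governs.

Yes — Chen's design studio must enrol each employee in the state retirement plan.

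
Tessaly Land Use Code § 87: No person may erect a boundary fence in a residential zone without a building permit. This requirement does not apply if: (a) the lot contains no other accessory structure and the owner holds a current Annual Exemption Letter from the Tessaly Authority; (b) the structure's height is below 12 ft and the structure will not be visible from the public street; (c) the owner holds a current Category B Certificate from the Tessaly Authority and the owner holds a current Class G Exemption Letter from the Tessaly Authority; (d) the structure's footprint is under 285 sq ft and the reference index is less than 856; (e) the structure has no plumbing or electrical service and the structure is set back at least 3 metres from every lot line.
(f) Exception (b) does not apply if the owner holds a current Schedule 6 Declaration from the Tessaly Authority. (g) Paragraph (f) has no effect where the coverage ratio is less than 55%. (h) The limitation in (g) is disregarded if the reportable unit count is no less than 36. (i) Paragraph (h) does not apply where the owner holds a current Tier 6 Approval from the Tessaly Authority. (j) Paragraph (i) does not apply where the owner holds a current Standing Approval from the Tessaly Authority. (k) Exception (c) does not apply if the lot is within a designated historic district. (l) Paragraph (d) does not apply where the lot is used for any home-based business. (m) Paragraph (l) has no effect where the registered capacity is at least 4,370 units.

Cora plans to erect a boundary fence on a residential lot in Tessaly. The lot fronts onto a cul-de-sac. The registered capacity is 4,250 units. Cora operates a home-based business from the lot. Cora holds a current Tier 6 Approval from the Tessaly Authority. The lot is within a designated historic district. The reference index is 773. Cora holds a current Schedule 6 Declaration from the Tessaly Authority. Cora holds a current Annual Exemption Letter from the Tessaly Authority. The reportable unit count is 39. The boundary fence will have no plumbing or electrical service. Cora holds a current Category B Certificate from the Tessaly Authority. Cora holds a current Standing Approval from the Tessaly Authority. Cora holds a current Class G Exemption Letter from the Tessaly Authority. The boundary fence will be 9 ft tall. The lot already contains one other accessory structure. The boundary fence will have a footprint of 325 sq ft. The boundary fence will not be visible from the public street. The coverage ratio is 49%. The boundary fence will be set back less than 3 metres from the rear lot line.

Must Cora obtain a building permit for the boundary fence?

Yes — Cora must obtain a building permit.

Exception (a) does not apply: the lot already has another accessory structure.
Exception (b) is satisfied on its face — the structure's height is 9 ft, below the 12 ft limit; the structure will not be visible from the street. However, paragraphs (f)–(j) must be considered: (f) operates against (b): a current Schedule 6 Declaration is held. (g) is engaged (the coverage ratio is 49%, less than the 55% limit), but yields to (h): (h) is triggered — the reportable unit count is 39, meeting the 36 threshold. (i) is triggered (a current Tier 6 Approval is held), but is itself disapplied by (j): (j) operates against (i): a current Standing Approval is held. Exception (b) does not apply.
Exception (c)'s conditions are all satisfied: a current Category B Certificate is held; a current Class G Exemption Letter is held. However, paragraph (k) must be considered: (k) is triggered — the lot is in a historic district. So (c) is unavailable.
Exception (d) does not apply: the structure's footprint is 325 sq ft, not under 285 sq ft.
Exception (e) fails — the rear setback is under 3 m.
Every exception is unavailable, so the rule governs.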